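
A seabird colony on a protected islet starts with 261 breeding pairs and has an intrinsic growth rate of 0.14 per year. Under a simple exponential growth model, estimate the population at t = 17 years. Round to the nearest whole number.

N(t) = N₀·e^(rt) = 261 × e^(0.14×17) = 261 × e^2.38.
e^2.38 ≈ 10.805, so N ≈ 261 × 10.805 = 2820.08.

2820 breeding pairs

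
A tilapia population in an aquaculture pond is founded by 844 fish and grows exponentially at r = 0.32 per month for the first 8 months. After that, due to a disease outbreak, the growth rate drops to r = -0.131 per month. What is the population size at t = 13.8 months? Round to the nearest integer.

Phase 1: N(8) = 844·e^(0.32×8) = 844·e^2.56 = 10917.8.
Phase 2 runs for 13.8 − 8 = 5.8 months at r = -0.131.
N(13.8) = 10917.8·e^(-0.131×5.8) = 10917.8·e^-0.7598 = 5106.92.

5107 fish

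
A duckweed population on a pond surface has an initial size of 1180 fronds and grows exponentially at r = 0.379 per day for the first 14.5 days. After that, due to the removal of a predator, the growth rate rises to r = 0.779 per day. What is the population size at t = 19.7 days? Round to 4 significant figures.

Phase 1: N(14.5) = 1180·e^(0.379×14.5) = 1180·e^5.495 = 287440.
Phase 2 runs for 19.7 − 14.5 = 5.2 days at r = 0.779.
N(19.7) = 287440·e^(0.779×5.2) = 287440·e^4.051 = 1.651153×10^7.

16510000 fronds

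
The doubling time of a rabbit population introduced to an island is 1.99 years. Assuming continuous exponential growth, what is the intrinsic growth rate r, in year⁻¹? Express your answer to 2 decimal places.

r = ln(2)/t_d = 0.6931/1.99 = 0.34832.

0.35 per year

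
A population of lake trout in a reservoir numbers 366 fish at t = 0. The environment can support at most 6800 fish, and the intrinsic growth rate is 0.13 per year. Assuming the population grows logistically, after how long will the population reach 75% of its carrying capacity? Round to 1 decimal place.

30.5 years

A = (K − N₀)/N₀ = (6800 − 366)/366 = 17.579.
Solve 6800/(1 + 17.579·e^(−0.13t)) = 5100: 1 + 17.579·e^(−0.13t) = 1.3333, so e^(−0.13t) = 0.0189618.
−0.13·t = ln(0.0189618) = -3.9653, so t = 3.9653/0.13 = 30.503.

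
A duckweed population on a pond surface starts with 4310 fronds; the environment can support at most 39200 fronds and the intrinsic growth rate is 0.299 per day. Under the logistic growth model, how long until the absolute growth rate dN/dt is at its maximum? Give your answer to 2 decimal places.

6.99 days

Logistic growth is fastest at N = K/2 = 19600.
A = (K − N₀)/N₀ = 8.0951. Set K/(1 + A·e^(−rt)) = K/2 → A·e^(−rt) = 1.
e^(−0.299t) = 1/8.0951 = 0.123531, so t = ln(8.0951)/0.299 = 2.0913/0.299 = 6.9942.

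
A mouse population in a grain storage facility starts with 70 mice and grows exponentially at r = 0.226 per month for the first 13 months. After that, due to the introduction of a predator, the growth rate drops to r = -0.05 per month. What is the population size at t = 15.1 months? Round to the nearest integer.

1190 mice

Phase 1: N(13) = 70·e^(0.226×13) = 70·e^2.938 = 1321.46.
Phase 2 runs for 15.1 − 13 = 2.1 months at r = -0.05.
N(15.1) = 1321.46·e^(-0.05×2.1) = 1321.46·e^-0.105 = 1189.75.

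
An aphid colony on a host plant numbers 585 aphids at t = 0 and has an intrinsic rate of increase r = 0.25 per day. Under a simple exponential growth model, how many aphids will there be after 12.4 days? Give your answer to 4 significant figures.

12990 aphids

N(t) = N₀·e^(rt) = 585 × e^(0.25×12.4) = 585 × e^3.1.
e^3.1 ≈ 22.198, so N ≈ 585 × 22.198 = 12985.8.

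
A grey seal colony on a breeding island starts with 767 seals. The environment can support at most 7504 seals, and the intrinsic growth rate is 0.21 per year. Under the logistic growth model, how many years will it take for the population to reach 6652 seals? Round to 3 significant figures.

A = (K − N₀)/N₀ = (7504 − 767)/767 = 8.7836.
Solve 7504/(1 + 8.7836·e^(−0.21t)) = 6652: 1 + 8.7836·e^(−0.21t) = 1.1281, so e^(−0.21t) = 0.014582.
−0.21·t = ln(0.014582) = -4.228, so t = 4.228/0.21 = 20.133.

20.1 years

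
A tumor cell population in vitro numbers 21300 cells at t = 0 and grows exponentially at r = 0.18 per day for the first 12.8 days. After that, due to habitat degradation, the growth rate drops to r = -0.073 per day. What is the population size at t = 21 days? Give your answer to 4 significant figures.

Phase 1: N(12.8) = 21300·e^(0.18×12.8) = 21300·e^2.304 = 213302.
Phase 2 runs for 21 − 12.8 = 8.2 days at r = -0.073.
N(21) = 213302·e^(-0.073×8.2) = 213302·e^-0.5986 = 117226.

117200 cells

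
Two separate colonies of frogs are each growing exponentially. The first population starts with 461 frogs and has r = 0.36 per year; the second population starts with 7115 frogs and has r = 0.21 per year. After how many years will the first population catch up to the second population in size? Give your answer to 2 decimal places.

18.24 years

Set 461·e^(0.36t) = 7115·e^(0.21t).
e^((0.36 − 0.21)t) = 7115/461 → e^(0.15·t) = 15.434.
0.15·t = ln(15.434) = 2.7366, so t = 2.7366/0.15 = 18.244.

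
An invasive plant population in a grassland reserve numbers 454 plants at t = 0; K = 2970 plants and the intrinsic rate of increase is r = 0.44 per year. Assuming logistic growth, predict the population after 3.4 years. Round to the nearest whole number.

1325 plants

A = (K − N₀)/N₀ = (2970 − 454)/454 = 5.5419.
N(t) = K/(1 + A·e^(−rt)) = 2970/(1 + 5.5419×e^(−0.44×3.4)).
e^(−1.496) = 0.22402; denominator = 1 + 5.5419×0.22402 = 2.2415.
N = 2970/2.2415 = 1325.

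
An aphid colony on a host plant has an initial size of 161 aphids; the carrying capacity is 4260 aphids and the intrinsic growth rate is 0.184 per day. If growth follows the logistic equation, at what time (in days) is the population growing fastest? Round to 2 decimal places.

17.59 days

Logistic growth is fastest at N = K/2 = 2130.
A = (K − N₀)/N₀ = 25.46. Set K/(1 + A·e^(−rt)) = K/2 → A·e^(−rt) = 1.
e^(−0.184t) = 1/25.46 = 0.0392779, so t = ln(25.46)/0.184 = 3.2371/0.184 = 17.593.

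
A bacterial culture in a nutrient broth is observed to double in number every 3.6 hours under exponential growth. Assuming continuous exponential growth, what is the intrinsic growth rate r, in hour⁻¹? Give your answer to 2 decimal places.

r = ln(2)/t_d = 0.6931/3.6 = 0.19254.

0.19 per hour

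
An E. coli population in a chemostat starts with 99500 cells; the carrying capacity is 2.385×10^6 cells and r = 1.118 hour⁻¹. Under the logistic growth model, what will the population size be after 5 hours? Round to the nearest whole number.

2196551 cells

A = (K − N₀)/N₀ = (2.385×10^6 − 99500)/99500 = 22.97.
N(t) = K/(1 + A·e^(−rt)) = 2.385×10^6/(1 + 22.97×e^(−1.118×5)).
e^(−5.59) = 0.003735; denominator = 1 + 22.97×0.003735 = 1.0858.
N = 2.385×10^6/1.0858 = 2.196551×10^6.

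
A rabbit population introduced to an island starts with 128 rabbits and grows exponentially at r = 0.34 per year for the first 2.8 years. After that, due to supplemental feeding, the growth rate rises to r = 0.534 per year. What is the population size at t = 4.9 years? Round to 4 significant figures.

Phase 1: N(2.8) = 128·e^(0.34×2.8) = 128·e^0.952 = 331.633.
Phase 2 runs for 4.9 − 2.8 = 2.1 years at r = 0.534.
N(4.9) = 331.633·e^(0.534×2.1) = 331.633·e^1.121 = 1017.83.

1018 rabbits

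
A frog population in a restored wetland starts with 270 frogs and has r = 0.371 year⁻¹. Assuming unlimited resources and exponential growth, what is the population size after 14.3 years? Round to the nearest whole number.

N(t) = N₀·e^(rt) = 270 × e^(0.371×14.3) = 270 × e^5.305.
e^5.305 ≈ 201.4, so N ≈ 270 × 201.4 = 54378.4.

54378 frogs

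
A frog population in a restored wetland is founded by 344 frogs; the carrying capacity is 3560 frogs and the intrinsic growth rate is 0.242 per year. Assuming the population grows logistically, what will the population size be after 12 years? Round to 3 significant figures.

A = (K − N₀)/N₀ = (3560 − 344)/344 = 9.3488.
N(t) = K/(1 + A·e^(−rt)) = 3560/(1 + 9.3488×e^(−0.242×12)).
e^(−2.904) = 0.054804; denominator = 1 + 9.3488×0.054804 = 1.5123.
N = 3560/1.5123 = 2353.95.

2350 frogs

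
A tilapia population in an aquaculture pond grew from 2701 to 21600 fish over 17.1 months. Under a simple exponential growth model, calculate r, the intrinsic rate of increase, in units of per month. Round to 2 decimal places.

0.12 per month

From N(t) = N₀·e^(rt): e^(r·17.1) = 21600/2701 = 7.997.
r·17.1 = ln(7.997) = 2.0791, so r = 2.0791/17.1 = 0.12158.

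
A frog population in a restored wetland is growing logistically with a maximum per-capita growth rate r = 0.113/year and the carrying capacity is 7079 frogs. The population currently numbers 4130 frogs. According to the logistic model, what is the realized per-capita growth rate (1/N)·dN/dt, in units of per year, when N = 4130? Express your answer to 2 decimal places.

0.05 per year

(1/N)·dN/dt = r(1 − N/K) = 0.113 × (1 − 4130/7079).
= 0.113 × 0.41658 = 0.047074.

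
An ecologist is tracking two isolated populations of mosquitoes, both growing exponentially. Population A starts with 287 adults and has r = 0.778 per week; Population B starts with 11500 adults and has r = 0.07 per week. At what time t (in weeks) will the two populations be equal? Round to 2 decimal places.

5.21 weeks

Set 287·e^(0.778t) = 11500·e^(0.07t).
e^((0.778 − 0.07)t) = 11500/287 → e^(0.708·t) = 40.07.
0.708·t = ln(40.07) = 3.6906, so t = 3.6906/0.708 = 5.2127.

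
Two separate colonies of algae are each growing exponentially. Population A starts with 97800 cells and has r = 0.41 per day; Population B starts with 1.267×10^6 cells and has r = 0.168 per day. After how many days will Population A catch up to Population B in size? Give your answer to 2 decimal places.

Set 97800·e^(0.41t) = 1.267×10^6·e^(0.168t).
e^((0.41 − 0.168)t) = 1.267×10^6/97800 → e^(0.242·t) = 12.955.
0.242·t = ln(12.955) = 2.5615, so t = 2.5615/0.242 = 10.585.

10.58 days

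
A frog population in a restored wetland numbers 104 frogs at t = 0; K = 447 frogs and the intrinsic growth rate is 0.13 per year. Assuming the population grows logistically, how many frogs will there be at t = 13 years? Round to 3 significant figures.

278 frogs

A = (K − N₀)/N₀ = (447 − 104)/104 = 3.2981.
N(t) = K/(1 + A·e^(−rt)) = 447/(1 + 3.2981×e^(−0.13×13)).
e^(−1.69) = 0.18452; denominator = 1 + 3.2981×0.18452 = 1.6086.
N = 447/1.6086 = 277.888.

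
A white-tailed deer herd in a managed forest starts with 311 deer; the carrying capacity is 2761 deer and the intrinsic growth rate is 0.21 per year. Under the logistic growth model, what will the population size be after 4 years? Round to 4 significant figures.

627.4 deer

A = (K − N₀)/N₀ = (2761 − 311)/311 = 7.8778.
N(t) = K/(1 + A·e^(−rt)) = 2761/(1 + 7.8778×e^(−0.21×4)).
e^(−0.84) = 0.43171; denominator = 1 + 7.8778×0.43171 = 4.4009.
N = 2761/4.4009 = 627.367.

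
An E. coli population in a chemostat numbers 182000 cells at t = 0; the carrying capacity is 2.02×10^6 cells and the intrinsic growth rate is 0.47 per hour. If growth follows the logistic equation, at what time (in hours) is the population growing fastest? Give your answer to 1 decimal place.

4.9 hours

Logistic growth is fastest at N = K/2 = 1.01×10^6.
A = (K − N₀)/N₀ = 10.099. Set K/(1 + A·e^(−rt)) = K/2 → A·e^(−rt) = 1.
e^(−0.47t) = 1/10.099 = 0.0990207, so t = ln(10.099)/0.47 = 2.3124/0.47 = 4.9201.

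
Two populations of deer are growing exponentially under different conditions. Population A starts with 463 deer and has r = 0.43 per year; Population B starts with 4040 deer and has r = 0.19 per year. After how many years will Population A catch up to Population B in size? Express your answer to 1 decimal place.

9.0 years

Set 463·e^(0.43t) = 4040·e^(0.19t).
e^((0.43 − 0.19)t) = 4040/463 → e^(0.24·t) = 8.7257.
0.24·t = ln(8.7257) = 2.1663, so t = 2.1663/0.24 = 9.0261.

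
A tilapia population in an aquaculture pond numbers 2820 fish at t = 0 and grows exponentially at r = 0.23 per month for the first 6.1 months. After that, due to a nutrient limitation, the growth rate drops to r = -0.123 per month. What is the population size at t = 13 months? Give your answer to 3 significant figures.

Phase 1: N(6.1) = 2820·e^(0.23×6.1) = 2820·e^1.403 = 11470.
Phase 2 runs for 13 − 6.1 = 6.9 months at r = -0.123.
N(13) = 11470·e^(-0.123×6.9) = 11470·e^-0.8487 = 4908.84.

4910 fish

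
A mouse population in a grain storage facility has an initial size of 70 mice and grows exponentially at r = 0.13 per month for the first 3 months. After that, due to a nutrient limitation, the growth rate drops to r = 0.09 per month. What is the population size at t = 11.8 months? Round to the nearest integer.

228 mice

Phase 1: N(3) = 70·e^(0.13×3) = 70·e^0.39 = 103.389.
Phase 2 runs for 11.8 − 3 = 8.8 months at r = 0.09.
N(11.8) = 103.389·e^(0.09×8.8) = 103.389·e^0.792 = 228.262.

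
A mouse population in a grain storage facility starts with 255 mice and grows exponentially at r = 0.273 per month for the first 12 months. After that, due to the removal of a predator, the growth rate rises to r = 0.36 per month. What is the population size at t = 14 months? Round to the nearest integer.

Phase 1: N(12) = 255·e^(0.273×12) = 255·e^3.276 = 6749.77.
Phase 2 runs for 14 − 12 = 2 months at r = 0.36.
N(14) = 6749.77·e^(0.36×2) = 6749.77·e^0.72 = 13866.9.

13867 mice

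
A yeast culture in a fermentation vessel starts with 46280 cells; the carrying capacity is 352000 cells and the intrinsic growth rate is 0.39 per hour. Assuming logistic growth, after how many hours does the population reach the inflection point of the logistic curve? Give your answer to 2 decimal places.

4.84 hours

Logistic growth is fastest at N = K/2 = 176000.
A = (K − N₀)/N₀ = 6.6059. Set K/(1 + A·e^(−rt)) = K/2 → A·e^(−rt) = 1.
e^(−0.39t) = 1/6.6059 = 0.15138, so t = ln(6.6059)/0.39 = 1.888/0.39 = 4.8409.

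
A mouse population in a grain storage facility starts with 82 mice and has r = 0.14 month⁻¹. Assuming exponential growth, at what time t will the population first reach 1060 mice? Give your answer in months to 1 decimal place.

Set N₀·e^(rt) = 1060: e^(0.14·t) = 1060/82 = 12.927.
0.14·t = ln(12.927) = 2.5593, so t = 2.5593/0.14 = 18.281.

18.3 months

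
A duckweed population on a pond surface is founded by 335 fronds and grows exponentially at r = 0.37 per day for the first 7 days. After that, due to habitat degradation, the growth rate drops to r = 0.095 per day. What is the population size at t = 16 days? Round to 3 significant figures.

Phase 1: N(7) = 335·e^(0.37×7) = 335·e^2.59 = 4465.47.
Phase 2 runs for 16 − 7 = 9 days at r = 0.095.
N(16) = 4465.47·e^(0.095×9) = 4465.47·e^0.855 = 10500.

10500 fronds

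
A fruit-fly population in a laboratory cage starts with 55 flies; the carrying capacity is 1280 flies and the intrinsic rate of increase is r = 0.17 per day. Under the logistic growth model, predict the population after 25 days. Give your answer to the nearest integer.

971 flies

A = (K − N₀)/N₀ = (1280 − 55)/55 = 22.273.
N(t) = K/(1 + A·e^(−rt)) = 1280/(1 + 22.273×e^(−0.17×25)).
e^(−4.25) = 0.014264; denominator = 1 + 22.273×0.014264 = 1.3177.
N = 1280/1.3177 = 971.387.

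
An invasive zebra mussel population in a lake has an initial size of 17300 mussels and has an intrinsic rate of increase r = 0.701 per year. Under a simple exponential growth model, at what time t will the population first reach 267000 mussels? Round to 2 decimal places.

Set N₀·e^(rt) = 267000: e^(0.701·t) = 267000/17300 = 15.434.
0.701·t = ln(15.434) = 2.7365, so t = 2.7365/0.701 = 3.9038.

3.90 years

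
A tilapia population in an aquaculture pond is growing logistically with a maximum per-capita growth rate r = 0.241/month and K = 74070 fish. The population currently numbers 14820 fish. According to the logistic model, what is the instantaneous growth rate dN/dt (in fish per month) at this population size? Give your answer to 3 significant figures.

dN/dt = rN(1 − N/K) = 0.241 × 14820 × (1 − 14820/74070).
1 − 14820/74070 = 0.79992; dN/dt = 0.241 × 14820 × 0.79992 = 2857.

2860 fish per month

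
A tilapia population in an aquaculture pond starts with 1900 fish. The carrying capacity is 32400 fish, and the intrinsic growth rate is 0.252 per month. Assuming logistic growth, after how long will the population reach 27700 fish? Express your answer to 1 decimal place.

18.1 months

A = (K − N₀)/N₀ = (32400 − 1900)/1900 = 16.053.
Solve 32400/(1 + 16.053·e^(−0.252t)) = 27700: 1 + 16.053·e^(−0.252t) = 1.1697, so e^(−0.252t) = 0.0105699.
−0.252·t = ln(0.0105699) = -4.5497, so t = 4.5497/0.252 = 18.055.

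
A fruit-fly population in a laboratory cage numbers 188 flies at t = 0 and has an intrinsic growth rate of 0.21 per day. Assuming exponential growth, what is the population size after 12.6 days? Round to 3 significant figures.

N(t) = N₀·e^(rt) = 188 × e^(0.21×12.6) = 188 × e^2.646.
e^2.646 ≈ 14.098, so N ≈ 188 × 14.098 = 2650.34.

2650 flies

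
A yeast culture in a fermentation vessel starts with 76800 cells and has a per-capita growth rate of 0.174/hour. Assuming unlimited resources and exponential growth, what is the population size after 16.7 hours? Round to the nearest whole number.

1403893 cells

N(t) = N₀·e^(rt) = 76800 × e^(0.174×16.7) = 76800 × e^2.906.
e^2.906 ≈ 18.28, so N ≈ 76800 × 18.28 = 1.403893×10^6.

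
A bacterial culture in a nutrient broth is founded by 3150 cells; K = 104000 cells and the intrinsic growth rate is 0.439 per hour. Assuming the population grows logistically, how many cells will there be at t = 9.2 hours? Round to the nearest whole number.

A = (K − N₀)/N₀ = (104000 − 3150)/3150 = 32.016.
N(t) = K/(1 + A·e^(−rt)) = 104000/(1 + 32.016×e^(−0.439×9.2)).
e^(−4.039) = 0.017619; denominator = 1 + 32.016×0.017619 = 1.5641.
N = 104000/1.5641 = 66493.

66493 cells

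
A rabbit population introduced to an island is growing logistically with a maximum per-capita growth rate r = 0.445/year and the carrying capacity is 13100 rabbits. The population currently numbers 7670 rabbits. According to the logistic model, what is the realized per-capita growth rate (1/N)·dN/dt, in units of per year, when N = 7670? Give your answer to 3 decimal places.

(1/N)·dN/dt = r(1 − N/K) = 0.445 × (1 − 7670/13100).
= 0.445 × 0.4145 = 0.18445.

0.184 per year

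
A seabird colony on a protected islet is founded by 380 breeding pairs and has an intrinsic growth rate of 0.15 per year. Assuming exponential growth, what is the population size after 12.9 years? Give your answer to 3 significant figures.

N(t) = N₀·e^(rt) = 380 × e^(0.15×12.9) = 380 × e^1.935.
e^1.935 ≈ 6.924, so N ≈ 380 × 6.924 = 2631.14.

2630 breeding pairs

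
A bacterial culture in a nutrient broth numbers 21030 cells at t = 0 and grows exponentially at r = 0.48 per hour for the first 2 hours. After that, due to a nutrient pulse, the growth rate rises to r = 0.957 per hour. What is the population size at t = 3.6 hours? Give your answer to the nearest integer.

253953 cells

Phase 1: N(2) = 21030·e^(0.48×2) = 21030·e^0.96 = 54924.
Phase 2 runs for 3.6 − 2 = 1.6 hours at r = 0.957.
N(3.6) = 54924·e^(0.957×1.6) = 54924·e^1.531 = 253953.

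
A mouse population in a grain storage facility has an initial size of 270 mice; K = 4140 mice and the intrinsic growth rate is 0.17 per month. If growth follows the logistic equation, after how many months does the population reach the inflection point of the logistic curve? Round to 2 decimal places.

Logistic growth is fastest at N = K/2 = 2070.
A = (K − N₀)/N₀ = 14.333. Set K/(1 + A·e^(−rt)) = K/2 → A·e^(−rt) = 1.
e^(−0.17t) = 1/14.333 = 0.0697674, so t = ln(14.333)/0.17 = 2.6626/0.17 = 15.662.

15.66 months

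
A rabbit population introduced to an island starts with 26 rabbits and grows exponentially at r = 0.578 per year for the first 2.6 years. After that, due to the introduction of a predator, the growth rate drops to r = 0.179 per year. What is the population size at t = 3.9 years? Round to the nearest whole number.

147 rabbits

Phase 1: N(2.6) = 26·e^(0.578×2.6) = 26·e^1.503 = 116.851.
Phase 2 runs for 3.9 − 2.6 = 1.3 years at r = 0.179.
N(3.9) = 116.851·e^(0.179×1.3) = 116.851·e^0.2327 = 147.466.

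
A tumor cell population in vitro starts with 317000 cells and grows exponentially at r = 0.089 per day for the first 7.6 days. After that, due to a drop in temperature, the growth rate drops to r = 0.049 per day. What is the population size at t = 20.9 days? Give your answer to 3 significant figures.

1200000 cells

Phase 1: N(7.6) = 317000·e^(0.089×7.6) = 317000·e^0.6764 = 623471.
Phase 2 runs for 20.9 − 7.6 = 13.3 days at r = 0.049.
N(20.9) = 623471·e^(0.049×13.3) = 623471·e^0.6517 = 1.196316×10^6.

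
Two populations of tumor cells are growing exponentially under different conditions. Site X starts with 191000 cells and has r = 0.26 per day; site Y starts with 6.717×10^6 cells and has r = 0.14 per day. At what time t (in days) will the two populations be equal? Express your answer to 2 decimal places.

29.67 days

Set 191000·e^(0.26t) = 6.717×10^6·e^(0.14t).
e^((0.26 − 0.14)t) = 6.717×10^6/191000 → e^(0.12·t) = 35.168.
0.12·t = ln(35.168) = 3.5601, so t = 3.5601/0.12 = 29.668.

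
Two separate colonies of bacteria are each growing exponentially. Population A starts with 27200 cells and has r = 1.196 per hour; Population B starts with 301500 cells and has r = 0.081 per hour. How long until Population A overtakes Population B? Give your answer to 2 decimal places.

2.16 hours

Set 27200·e^(1.196t) = 301500·e^(0.081t).
e^((1.196 − 0.081)t) = 301500/27200 → e^(1.115·t) = 11.085.
1.115·t = ln(11.085) = 2.4056, so t = 2.4056/1.115 = 2.1574.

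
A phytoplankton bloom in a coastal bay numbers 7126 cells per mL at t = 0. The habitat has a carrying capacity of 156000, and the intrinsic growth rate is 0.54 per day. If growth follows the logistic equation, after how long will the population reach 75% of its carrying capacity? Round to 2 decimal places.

A = (K − N₀)/N₀ = (156000 − 7126)/7126 = 20.892.
Solve 156000/(1 + 20.892·e^(−0.54t)) = 117000: 1 + 20.892·e^(−0.54t) = 1.3333, so e^(−0.54t) = 0.0159553.
−0.54·t = ln(0.0159553) = -4.138, so t = 4.138/0.54 = 7.6629.

7.66 days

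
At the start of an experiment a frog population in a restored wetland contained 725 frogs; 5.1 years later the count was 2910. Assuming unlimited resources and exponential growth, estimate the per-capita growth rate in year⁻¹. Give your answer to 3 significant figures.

From N(t) = N₀·e^(rt): e^(r·5.1) = 2910/725 = 4.0138.
r·5.1 = ln(4.0138) = 1.3897, so r = 1.3897/5.1 = 0.2725.

0.272 per year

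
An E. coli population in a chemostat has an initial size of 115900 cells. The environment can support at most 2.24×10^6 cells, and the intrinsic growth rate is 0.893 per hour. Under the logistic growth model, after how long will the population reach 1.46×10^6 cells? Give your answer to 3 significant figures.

A = (K − N₀)/N₀ = (2.24×10^6 − 115900)/115900 = 18.327.
Solve 2.24×10^6/(1 + 18.327·e^(−0.893t)) = 1.46×10^6: 1 + 18.327·e^(−0.893t) = 1.5342, so e^(−0.893t) = 0.0291508.
−0.893·t = ln(0.0291508) = -3.5353, so t = 3.5353/0.893 = 3.9589.

3.96 hours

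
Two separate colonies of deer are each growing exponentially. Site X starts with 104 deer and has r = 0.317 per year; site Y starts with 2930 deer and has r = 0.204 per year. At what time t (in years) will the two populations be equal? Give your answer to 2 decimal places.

29.54 years

Set 104·e^(0.317t) = 2930·e^(0.204t).
e^((0.317 − 0.204)t) = 2930/104 → e^(0.113·t) = 28.173.
0.113·t = ln(28.173) = 3.3384, so t = 3.3384/0.113 = 29.543.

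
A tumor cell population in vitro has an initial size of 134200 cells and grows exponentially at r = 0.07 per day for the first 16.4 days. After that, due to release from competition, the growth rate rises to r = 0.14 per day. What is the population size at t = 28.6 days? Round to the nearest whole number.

2333982 cells

Phase 1: N(16.4) = 134200·e^(0.07×16.4) = 134200·e^1.148 = 422983.
Phase 2 runs for 28.6 − 16.4 = 12.2 days at r = 0.14.
N(28.6) = 422983·e^(0.14×12.2) = 422983·e^1.708 = 2.333982×10^6.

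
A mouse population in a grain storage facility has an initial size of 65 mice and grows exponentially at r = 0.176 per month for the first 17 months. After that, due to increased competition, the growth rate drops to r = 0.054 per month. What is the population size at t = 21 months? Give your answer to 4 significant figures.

Phase 1: N(17) = 65·e^(0.176×17) = 65·e^2.992 = 1295.16.
Phase 2 runs for 21 − 17 = 4 months at r = 0.054.
N(21) = 1295.16·e^(0.054×4) = 1295.16·e^0.216 = 1607.42.

1607 mice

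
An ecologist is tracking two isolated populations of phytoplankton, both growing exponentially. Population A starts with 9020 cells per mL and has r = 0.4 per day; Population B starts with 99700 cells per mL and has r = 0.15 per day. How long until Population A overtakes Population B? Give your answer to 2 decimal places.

Set 9020·e^(0.4t) = 99700·e^(0.15t).
e^((0.4 − 0.15)t) = 99700/9020 → e^(0.25·t) = 11.053.
0.25·t = ln(11.053) = 2.4027, so t = 2.4027/0.25 = 9.6109.

9.61 days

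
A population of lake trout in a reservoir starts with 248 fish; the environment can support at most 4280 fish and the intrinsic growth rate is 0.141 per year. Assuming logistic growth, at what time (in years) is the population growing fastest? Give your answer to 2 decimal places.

Logistic growth is fastest at N = K/2 = 2140.
A = (K − N₀)/N₀ = 16.258. Set K/(1 + A·e^(−rt)) = K/2 → A·e^(−rt) = 1.
e^(−0.141t) = 1/16.258 = 0.0615079, so t = ln(16.258)/0.141 = 2.7886/0.141 = 19.777.

19.78 years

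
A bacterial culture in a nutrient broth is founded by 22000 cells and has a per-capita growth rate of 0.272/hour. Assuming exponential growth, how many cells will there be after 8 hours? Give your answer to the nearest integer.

193842 cells

N(t) = N₀·e^(rt) = 22000 × e^(0.272×8) = 22000 × e^2.176.
e^2.176 ≈ 8.811, so N ≈ 22000 × 8.811 = 193842.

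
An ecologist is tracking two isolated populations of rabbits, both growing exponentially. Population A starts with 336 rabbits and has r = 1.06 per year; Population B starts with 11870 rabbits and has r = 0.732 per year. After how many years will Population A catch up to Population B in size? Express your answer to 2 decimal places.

Set 336·e^(1.06t) = 11870·e^(0.732t).
e^((1.06 − 0.732)t) = 11870/336 → e^(0.328·t) = 35.327.
0.328·t = ln(35.327) = 3.5647, so t = 3.5647/0.328 = 10.868.

10.87 years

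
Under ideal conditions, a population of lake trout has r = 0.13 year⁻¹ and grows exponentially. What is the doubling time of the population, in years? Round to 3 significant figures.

5.33 years

Doubling time t_d = ln(2)/r = 0.6931/0.13 = 5.3319.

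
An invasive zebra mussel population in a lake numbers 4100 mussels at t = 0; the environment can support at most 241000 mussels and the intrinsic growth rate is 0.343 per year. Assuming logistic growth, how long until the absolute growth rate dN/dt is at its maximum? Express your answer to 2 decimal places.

Logistic growth is fastest at N = K/2 = 120500.
A = (K − N₀)/N₀ = 57.78. Set K/(1 + A·e^(−rt)) = K/2 → A·e^(−rt) = 1.
e^(−0.343t) = 1/57.78 = 0.0173069, so t = ln(57.78)/0.343 = 4.0567/0.343 = 11.827.

11.83 years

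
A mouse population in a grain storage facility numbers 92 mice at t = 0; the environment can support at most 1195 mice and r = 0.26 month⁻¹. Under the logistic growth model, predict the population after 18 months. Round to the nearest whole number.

A = (K − N₀)/N₀ = (1195 − 92)/92 = 11.989.
N(t) = K/(1 + A·e^(−rt)) = 1195/(1 + 11.989×e^(−0.26×18)).
e^(−4.68) = 0.009279; denominator = 1 + 11.989×0.009279 = 1.1112.
N = 1195/1.1112 = 1075.37.

1075 mice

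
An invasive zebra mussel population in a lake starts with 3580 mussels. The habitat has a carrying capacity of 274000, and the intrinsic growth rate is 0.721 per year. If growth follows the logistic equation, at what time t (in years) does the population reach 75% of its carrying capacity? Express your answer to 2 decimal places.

7.52 years

A = (K − N₀)/N₀ = (274000 − 3580)/3580 = 75.536.
Solve 274000/(1 + 75.536·e^(−0.721t)) = 205500: 1 + 75.536·e^(−0.721t) = 1.3333, so e^(−0.721t) = 0.00441289.
−0.721·t = ln(0.00441289) = -5.4232, so t = 5.4232/0.721 = 7.5218.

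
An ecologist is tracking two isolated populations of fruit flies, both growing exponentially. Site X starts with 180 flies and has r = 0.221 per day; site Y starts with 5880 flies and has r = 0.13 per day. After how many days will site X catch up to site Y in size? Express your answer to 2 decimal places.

38.31 days

Set 180·e^(0.221t) = 5880·e^(0.13t).
e^((0.221 − 0.13)t) = 5880/180 → e^(0.091·t) = 32.667.
0.091·t = ln(32.667) = 3.4864, so t = 3.4864/0.091 = 38.312.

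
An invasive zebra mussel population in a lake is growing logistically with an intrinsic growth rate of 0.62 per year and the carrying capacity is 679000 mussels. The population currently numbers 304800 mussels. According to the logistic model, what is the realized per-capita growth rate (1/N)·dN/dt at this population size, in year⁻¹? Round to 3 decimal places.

0.342 per year

(1/N)·dN/dt = r(1 − N/K) = 0.62 × (1 − 304800/679000).
= 0.62 × 0.5511 = 0.34168.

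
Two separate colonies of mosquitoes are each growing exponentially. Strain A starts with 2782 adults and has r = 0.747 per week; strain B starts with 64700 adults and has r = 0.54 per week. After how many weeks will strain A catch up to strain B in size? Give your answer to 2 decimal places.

Set 2782·e^(0.747t) = 64700·e^(0.54t).
e^((0.747 − 0.54)t) = 64700/2782 → e^(0.207·t) = 23.257.
0.207·t = ln(23.257) = 3.1466, so t = 3.1466/0.207 = 15.201.

15.20 weeks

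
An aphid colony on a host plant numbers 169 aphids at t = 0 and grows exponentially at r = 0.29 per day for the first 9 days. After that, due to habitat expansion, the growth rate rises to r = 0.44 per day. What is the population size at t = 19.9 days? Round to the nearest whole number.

Phase 1: N(9) = 169·e^(0.29×9) = 169·e^2.61 = 2298.24.
Phase 2 runs for 19.9 − 9 = 10.9 days at r = 0.44.
N(19.9) = 2298.24·e^(0.44×10.9) = 2298.24·e^4.796 = 278145.

278145 aphids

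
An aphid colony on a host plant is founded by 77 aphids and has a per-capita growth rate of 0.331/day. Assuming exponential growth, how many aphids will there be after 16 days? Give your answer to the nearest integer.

15364 aphids

N(t) = N₀·e^(rt) = 77 × e^(0.331×16) = 77 × e^5.296.
e^5.296 ≈ 199.54, so N ≈ 77 × 199.54 = 15364.4.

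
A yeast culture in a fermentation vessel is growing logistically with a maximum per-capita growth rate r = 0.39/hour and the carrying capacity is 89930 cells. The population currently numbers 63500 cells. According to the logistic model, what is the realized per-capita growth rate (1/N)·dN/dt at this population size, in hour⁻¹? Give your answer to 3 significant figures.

(1/N)·dN/dt = r(1 − N/K) = 0.39 × (1 − 63500/89930).
= 0.39 × 0.2939 = 0.11462.

0.115 per hour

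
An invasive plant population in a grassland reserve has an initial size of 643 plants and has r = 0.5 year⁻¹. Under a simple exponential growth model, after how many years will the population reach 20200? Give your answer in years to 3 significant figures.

6.89 years

Set N₀·e^(rt) = 20200: e^(0.5·t) = 20200/643 = 31.415.
0.5·t = ln(31.415) = 3.4473, so t = 3.4473/0.5 = 6.8946.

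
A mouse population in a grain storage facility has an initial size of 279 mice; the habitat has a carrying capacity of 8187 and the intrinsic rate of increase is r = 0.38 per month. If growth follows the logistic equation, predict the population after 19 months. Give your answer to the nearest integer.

A = (K − N₀)/N₀ = (8187 − 279)/279 = 28.344.
N(t) = K/(1 + A·e^(−rt)) = 8187/(1 + 28.344×e^(−0.38×19)).
e^(−7.22) = 0.0007318; denominator = 1 + 28.344×0.0007318 = 1.0207.
N = 8187/1.0207 = 8020.63.

8021 mice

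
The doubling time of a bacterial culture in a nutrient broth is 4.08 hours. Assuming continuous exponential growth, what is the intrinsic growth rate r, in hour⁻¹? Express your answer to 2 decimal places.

0.17 per hour

r = ln(2)/t_d = 0.6931/4.08 = 0.16989.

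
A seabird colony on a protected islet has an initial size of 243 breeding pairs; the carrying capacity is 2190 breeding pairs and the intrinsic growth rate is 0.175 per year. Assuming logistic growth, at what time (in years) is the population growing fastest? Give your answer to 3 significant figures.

11.9 years

Logistic growth is fastest at N = K/2 = 1095.
A = (K − N₀)/N₀ = 8.0123. Set K/(1 + A·e^(−rt)) = K/2 → A·e^(−rt) = 1.
e^(−0.175t) = 1/8.0123 = 0.124807, so t = ln(8.0123)/0.175 = 2.081/0.175 = 11.891.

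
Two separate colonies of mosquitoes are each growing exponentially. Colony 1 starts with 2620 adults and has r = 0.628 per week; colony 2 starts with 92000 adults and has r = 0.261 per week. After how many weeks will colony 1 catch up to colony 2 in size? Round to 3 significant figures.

9.70 weeks

Set 2620·e^(0.628t) = 92000·e^(0.261t).
e^((0.628 − 0.261)t) = 92000/2620 → e^(0.367·t) = 35.115.
0.367·t = ln(35.115) = 3.5586, so t = 3.5586/0.367 = 9.6965.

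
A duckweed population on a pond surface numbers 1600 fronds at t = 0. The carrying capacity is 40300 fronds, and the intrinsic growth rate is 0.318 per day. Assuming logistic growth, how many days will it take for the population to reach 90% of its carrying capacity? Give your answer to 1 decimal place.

A = (K − N₀)/N₀ = (40300 − 1600)/1600 = 24.188.
Solve 40300/(1 + 24.188·e^(−0.318t)) = 36270: 1 + 24.188·e^(−0.318t) = 1.1111, so e^(−0.318t) = 0.00459374.
−0.318·t = ln(0.00459374) = -5.3831, so t = 5.3831/0.318 = 16.928.

16.9 days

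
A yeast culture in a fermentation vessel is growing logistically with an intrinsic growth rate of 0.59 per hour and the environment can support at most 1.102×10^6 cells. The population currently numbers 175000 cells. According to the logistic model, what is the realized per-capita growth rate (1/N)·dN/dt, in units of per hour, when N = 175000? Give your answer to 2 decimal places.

0.50 per hour

(1/N)·dN/dt = r(1 − N/K) = 0.59 × (1 − 175000/1.102×10^6).
= 0.59 × 0.8412 = 0.49631.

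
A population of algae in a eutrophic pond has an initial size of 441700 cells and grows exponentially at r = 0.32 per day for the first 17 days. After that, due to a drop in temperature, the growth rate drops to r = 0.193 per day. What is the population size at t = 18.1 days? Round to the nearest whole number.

125860687 cells

Phase 1: N(17) = 441700·e^(0.32×17) = 441700·e^5.44 = 1.017863×10^8.
Phase 2 runs for 18.1 − 17 = 1.1 days at r = 0.193.
N(18.1) = 1.017863×10^8·e^(0.193×1.1) = 1.017863×10^8·e^0.2123 = 1.258607×10^8.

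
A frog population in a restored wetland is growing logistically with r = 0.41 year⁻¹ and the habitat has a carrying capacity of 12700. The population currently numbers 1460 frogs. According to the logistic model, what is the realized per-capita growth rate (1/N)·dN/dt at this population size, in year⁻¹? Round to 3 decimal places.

(1/N)·dN/dt = r(1 − N/K) = 0.41 × (1 − 1460/12700).
= 0.41 × 0.88504 = 0.36287.

0.363 per year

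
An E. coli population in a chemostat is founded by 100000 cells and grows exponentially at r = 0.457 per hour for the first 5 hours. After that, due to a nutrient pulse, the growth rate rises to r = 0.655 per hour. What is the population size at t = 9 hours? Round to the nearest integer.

13496291 cells

Phase 1: N(5) = 100000·e^(0.457×5) = 100000·e^2.285 = 982569.
Phase 2 runs for 9 − 5 = 4 hours at r = 0.655.
N(9) = 982569·e^(0.655×4) = 982569·e^2.62 = 1.349629×10^7.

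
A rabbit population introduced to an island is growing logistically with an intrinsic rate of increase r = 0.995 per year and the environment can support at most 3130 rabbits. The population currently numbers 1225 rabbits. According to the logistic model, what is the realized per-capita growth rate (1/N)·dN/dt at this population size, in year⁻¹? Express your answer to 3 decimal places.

(1/N)·dN/dt = r(1 − N/K) = 0.995 × (1 − 1225/3130).
= 0.995 × 0.60863 = 0.60558.

0.606 per year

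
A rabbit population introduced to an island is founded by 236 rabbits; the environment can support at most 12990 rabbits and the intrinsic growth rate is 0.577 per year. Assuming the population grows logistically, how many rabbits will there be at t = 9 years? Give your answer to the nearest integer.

A = (K − N₀)/N₀ = (12990 − 236)/236 = 54.042.
N(t) = K/(1 + A·e^(−rt)) = 12990/(1 + 54.042×e^(−0.577×9)).
e^(−5.193) = 0.0055553; denominator = 1 + 54.042×0.0055553 = 1.3002.
N = 12990/1.3002 = 9990.6.

9991 rabbits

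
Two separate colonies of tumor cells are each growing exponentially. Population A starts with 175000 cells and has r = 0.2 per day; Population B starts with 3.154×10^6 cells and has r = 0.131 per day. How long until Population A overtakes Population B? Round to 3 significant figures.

41.9 days

Set 175000·e^(0.2t) = 3.154×10^6·e^(0.131t).
e^((0.2 − 0.131)t) = 3.154×10^6/175000 → e^(0.069·t) = 18.023.
0.069·t = ln(18.023) = 2.8916, so t = 2.8916/0.069 = 41.908.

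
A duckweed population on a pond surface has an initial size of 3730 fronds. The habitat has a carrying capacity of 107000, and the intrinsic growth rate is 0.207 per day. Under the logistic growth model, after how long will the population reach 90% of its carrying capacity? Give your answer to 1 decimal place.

A = (K − N₀)/N₀ = (107000 − 3730)/3730 = 27.686.
Solve 107000/(1 + 27.686·e^(−0.207t)) = 96300: 1 + 27.686·e^(−0.207t) = 1.1111, so e^(−0.207t) = 0.00401321.
−0.207·t = ln(0.00401321) = -5.5182, so t = 5.5182/0.207 = 26.658.

26.7 days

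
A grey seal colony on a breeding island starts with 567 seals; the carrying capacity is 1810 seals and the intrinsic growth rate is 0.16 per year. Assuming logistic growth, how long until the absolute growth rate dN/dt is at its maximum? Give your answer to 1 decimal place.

Logistic growth is fastest at N = K/2 = 905.
A = (K − N₀)/N₀ = 2.1922. Set K/(1 + A·e^(−rt)) = K/2 → A·e^(−rt) = 1.
e^(−0.16t) = 1/2.1922 = 0.456154, so t = ln(2.1922)/0.16 = 0.78492/0.16 = 4.9058.

4.9 years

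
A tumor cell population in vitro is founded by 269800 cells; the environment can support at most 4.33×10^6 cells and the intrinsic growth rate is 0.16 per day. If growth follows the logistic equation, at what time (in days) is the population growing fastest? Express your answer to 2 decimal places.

Logistic growth is fastest at N = K/2 = 2.165×10^6.
A = (K − N₀)/N₀ = 15.049. Set K/(1 + A·e^(−rt)) = K/2 → A·e^(−rt) = 1.
e^(−0.16t) = 1/15.049 = 0.0664499, so t = ln(15.049)/0.16 = 2.7113/0.16 = 16.946.

16.95 days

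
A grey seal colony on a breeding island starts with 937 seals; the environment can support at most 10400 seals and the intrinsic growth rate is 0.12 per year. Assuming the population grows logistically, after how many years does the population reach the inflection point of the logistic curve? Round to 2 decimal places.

Logistic growth is fastest at N = K/2 = 5200.
A = (K − N₀)/N₀ = 10.099. Set K/(1 + A·e^(−rt)) = K/2 → A·e^(−rt) = 1.
e^(−0.12t) = 1/10.099 = 0.0990172, so t = ln(10.099)/0.12 = 2.3125/0.12 = 19.271.

19.27 years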